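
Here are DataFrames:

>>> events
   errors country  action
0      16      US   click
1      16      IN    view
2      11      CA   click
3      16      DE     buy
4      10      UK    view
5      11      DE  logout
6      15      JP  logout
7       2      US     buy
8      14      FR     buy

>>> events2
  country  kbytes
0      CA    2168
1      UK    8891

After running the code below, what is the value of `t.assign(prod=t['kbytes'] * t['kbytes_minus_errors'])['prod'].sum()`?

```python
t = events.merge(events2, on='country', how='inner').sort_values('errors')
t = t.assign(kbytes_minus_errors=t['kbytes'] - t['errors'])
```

83637347

merge on 'country' (how='inner') → 2 rows:
   errors country action  kbytes
0      11      CA  click    2168
1      10      UK   view    8891
sort by errors:
   errors country action  kbytes
1      10      UK   view    8891
0      11      CA  click    2168
add column kbytes_minus_errors = t['kbytes'] - t['errors']:
   errors country action  kbytes  kbytes_minus_errors
1      10      UK   view    8891                 8881
0      11      CA  click    2168                 2157
add column prod = t['kbytes'] * t['kbytes_minus_errors']:
   errors country action  kbytes  kbytes_minus_errors      prod
1      10      UK   view    8891                 8881  78960971
0      11      CA  click    2168                 2157   4676376
Finally, sum of column 'prod' = 83637347.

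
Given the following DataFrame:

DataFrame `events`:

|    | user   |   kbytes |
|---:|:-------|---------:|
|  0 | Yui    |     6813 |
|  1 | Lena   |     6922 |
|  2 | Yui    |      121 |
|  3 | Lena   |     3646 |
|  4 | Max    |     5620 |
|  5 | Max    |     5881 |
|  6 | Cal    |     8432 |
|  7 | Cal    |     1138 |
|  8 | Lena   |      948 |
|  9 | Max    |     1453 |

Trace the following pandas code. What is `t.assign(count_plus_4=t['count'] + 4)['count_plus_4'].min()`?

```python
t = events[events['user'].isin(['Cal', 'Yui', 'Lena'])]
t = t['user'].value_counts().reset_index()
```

filter rows where user in ['Cal', 'Yui', 'Lena']:
   user  kbytes
0   Yui    6813
1  Lena    6922
2   Yui     121
3  Lena    3646
6   Cal    8432
7   Cal    1138
8  Lena     948
value_counts of user:
user
Lena    3
Yui     2
Cal     2
Name: count, dtype: int64
reset_index():
   user  count
0  Lena      3
1   Yui      2
2   Cal      2
add column count_plus_4 = t['count'] + 4:
   user  count  count_plus_4
0  Lena      3             7
1   Yui      2             6
2   Cal      2             6

6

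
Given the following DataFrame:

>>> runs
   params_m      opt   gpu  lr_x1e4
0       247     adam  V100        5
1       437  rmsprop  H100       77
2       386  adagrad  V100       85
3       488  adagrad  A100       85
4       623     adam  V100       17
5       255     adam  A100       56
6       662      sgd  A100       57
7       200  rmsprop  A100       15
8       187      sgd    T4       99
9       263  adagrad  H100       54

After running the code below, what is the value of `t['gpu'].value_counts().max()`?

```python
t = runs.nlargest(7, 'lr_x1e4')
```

take 7 rows with largest lr_x1e4:
   params_m      opt   gpu  lr_x1e4
8       187      sgd    T4       99
2       386  adagrad  V100       85
3       488  adagrad  A100       85
1       437  rmsprop  H100       77
6       662      sgd  A100       57
5       255     adam  A100       56
9       263  adagrad  H100       54
value_counts of gpu:
gpu
A100    3
H100    2
T4      1
V100    1
Name: count, dtype: int64
Hence 3.

3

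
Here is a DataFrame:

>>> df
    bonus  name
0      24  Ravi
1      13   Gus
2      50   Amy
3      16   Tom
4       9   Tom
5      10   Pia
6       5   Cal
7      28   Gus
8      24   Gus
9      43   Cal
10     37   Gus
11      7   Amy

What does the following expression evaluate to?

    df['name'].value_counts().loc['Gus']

value_counts of name:
name
Gus     4
Amy     2
Tom     2
Cal     2
Ravi    1
Pia     1
Name: count, dtype: int64
Then the value at index 'Gus': 4

4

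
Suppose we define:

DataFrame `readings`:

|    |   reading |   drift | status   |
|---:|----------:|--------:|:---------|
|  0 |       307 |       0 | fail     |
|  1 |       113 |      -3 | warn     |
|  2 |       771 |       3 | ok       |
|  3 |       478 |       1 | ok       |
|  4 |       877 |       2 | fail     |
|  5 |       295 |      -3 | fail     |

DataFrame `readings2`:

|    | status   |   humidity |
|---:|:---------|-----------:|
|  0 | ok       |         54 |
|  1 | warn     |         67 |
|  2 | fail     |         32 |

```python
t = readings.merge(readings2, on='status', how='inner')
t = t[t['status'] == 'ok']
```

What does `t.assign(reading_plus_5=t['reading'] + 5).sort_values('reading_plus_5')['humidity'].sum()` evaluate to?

merge on 'status' (how='inner') → 6 rows:
   reading  drift status  humidity
0      307      0   fail        32
1      113     -3   warn        67
2      771      3     ok        54
3      478      1     ok        54
4      877      2   fail        32
5      295     -3   fail        32
filter rows where status == 'ok':
   reading  drift status  humidity
2      771      3     ok        54
3      478      1     ok        54
add column reading_plus_5 = t['reading'] + 5:
   reading  drift status  humidity  reading_plus_5
2      771      3     ok        54             776
3      478      1     ok        54             483
sort by reading_plus_5:
   reading  drift status  humidity  reading_plus_5
3      478      1     ok        54             483
2      771      3     ok        54             776
So sum() = 108.

108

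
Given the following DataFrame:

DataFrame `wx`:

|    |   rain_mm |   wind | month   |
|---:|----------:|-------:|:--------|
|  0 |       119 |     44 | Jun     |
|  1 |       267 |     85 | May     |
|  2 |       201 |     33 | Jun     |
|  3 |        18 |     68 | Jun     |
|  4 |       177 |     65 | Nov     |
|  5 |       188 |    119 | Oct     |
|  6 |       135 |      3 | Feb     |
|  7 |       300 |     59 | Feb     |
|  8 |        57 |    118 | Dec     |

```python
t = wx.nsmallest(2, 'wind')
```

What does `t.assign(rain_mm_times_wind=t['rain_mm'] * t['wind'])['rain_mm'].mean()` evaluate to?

take 2 rows with smallest wind:
   rain_mm  wind month
6      135     3   Feb
2      201    33   Jun
add column rain_mm_times_wind = t['rain_mm'] * t['wind']:
   rain_mm  wind month  rain_mm_times_wind
6      135     3   Feb                 405
2      201    33   Jun                6633
The mean of column 'rain_mm' is 168.0.

168.0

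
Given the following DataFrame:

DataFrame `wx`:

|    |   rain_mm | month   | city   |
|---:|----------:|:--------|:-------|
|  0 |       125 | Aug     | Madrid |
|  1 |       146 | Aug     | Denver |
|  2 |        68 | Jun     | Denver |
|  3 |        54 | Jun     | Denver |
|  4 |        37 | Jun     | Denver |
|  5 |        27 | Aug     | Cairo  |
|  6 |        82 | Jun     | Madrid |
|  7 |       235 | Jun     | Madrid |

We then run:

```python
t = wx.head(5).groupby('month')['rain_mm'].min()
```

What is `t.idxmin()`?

Jun

take first 5 rows:
   rain_mm month    city
0      125   Aug  Madrid
1      146   Aug  Denver
2       68   Jun  Denver
3       54   Jun  Denver
4       37   Jun  Denver
group by month, min of rain_mm:
month
Aug    125
Jun     37
Name: rain_mm, dtype: int64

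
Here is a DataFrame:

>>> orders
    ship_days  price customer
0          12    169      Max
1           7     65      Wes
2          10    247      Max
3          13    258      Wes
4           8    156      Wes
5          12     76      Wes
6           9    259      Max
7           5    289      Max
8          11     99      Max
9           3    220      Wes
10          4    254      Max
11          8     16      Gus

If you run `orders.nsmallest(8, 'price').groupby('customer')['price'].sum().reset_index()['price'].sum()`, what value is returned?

take 8 rows with smallest price:
    ship_days  price customer
11          8     16      Gus
1           7     65      Wes
5          12     76      Wes
8          11     99      Max
4           8    156      Wes
0          12    169      Max
9           3    220      Wes
2          10    247      Max
group by customer, sum of price:
customer
Gus     16
Max    515
Wes    517
Name: price, dtype: int64
reset_index():
  customer  price
0      Gus     16
1      Max    515
2      Wes    517
sum of column 'price' → 1048

1048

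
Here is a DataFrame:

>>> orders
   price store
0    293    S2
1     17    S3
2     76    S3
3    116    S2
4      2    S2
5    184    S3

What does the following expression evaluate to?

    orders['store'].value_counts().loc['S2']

value_counts of store:
store
S2    3
S3    3
Name: count, dtype: int64

3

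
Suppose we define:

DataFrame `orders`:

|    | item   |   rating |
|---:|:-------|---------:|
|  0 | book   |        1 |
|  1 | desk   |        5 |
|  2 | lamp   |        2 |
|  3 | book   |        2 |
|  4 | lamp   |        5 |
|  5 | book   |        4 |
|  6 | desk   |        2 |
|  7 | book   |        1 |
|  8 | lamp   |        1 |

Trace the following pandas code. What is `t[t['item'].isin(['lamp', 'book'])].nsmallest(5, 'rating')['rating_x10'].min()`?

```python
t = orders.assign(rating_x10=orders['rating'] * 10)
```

10

add column rating_x10 = orders['rating'] * 10:
   item  rating  rating_x10
0  book       1          10
1  desk       5          50
2  lamp       2          20
3  book       2          20
4  lamp       5          50
5  book       4          40
6  desk       2          20
7  book       1          10
8  lamp       1          10
filter rows where item in ['lamp', 'book']:
   item  rating  rating_x10
0  book       1          10
2  lamp       2          20
3  book       2          20
4  lamp       5          50
5  book       4          40
7  book       1          10
8  lamp       1          10
take 5 rows with smallest rating:
   item  rating  rating_x10
0  book       1          10
7  book       1          10
8  lamp       1          10
2  lamp       2          20
3  book       2          20
Reading off the min of column 'rating_x10', we get 10.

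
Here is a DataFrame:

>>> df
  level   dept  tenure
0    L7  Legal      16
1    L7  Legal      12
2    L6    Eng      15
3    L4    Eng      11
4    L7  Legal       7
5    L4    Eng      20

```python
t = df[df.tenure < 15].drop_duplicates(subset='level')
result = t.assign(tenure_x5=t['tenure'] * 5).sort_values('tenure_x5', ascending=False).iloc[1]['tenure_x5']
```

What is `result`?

55

filter rows where tenure < 15:
  level   dept  tenure
1    L7  Legal      12
3    L4    Eng      11
4    L7  Legal       7
drop duplicate level (keep=first):
  level   dept  tenure
1    L7  Legal      12
3    L4    Eng      11
add column tenure_x5 = t['tenure'] * 5:
  level   dept  tenure  tenure_x5
1    L7  Legal      12         60
3    L4    Eng      11         55
sort by tenure_x5 descending:
  level   dept  tenure  tenure_x5
1    L7  Legal      12         60
3    L4    Eng      11         55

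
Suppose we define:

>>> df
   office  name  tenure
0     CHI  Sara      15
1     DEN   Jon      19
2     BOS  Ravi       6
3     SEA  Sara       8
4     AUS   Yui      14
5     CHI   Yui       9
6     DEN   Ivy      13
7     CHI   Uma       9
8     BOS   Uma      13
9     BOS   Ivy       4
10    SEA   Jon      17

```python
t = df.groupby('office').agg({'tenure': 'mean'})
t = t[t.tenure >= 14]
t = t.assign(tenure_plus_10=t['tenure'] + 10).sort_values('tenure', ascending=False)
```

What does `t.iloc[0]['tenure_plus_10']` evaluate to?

26.0

group by office, mean of tenure:
           tenure
office           
AUS     14.000000
BOS      7.666667
CHI     11.000000
DEN     16.000000
SEA     12.500000
filter rows where tenure >= 14:
        tenure
office        
AUS       14.0
DEN       16.0
add column tenure_plus_10 = t['tenure'] + 10:
        tenure  tenure_plus_10
office                        
AUS       14.0            24.0
DEN       16.0            26.0
sort by tenure descending:
        tenure  tenure_plus_10
office                        
DEN       16.0            26.0
AUS       14.0            24.0
Reading off the value at position 0, column 'tenure_plus_10', we get 26.0.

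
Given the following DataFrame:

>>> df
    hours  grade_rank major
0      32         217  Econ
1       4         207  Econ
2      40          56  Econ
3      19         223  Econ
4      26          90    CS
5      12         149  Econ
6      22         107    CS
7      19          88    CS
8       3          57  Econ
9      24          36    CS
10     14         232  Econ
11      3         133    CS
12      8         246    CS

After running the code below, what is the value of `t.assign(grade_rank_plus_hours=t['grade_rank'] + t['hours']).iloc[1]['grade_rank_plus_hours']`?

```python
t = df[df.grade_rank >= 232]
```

filter rows where grade_rank >= 232:
    hours  grade_rank major
10     14         232  Econ
12      8         246    CS
add column grade_rank_plus_hours = t['grade_rank'] + t['hours']:
    hours  grade_rank major  grade_rank_plus_hours
10     14         232  Econ                    246
12      8         246    CS                    254

254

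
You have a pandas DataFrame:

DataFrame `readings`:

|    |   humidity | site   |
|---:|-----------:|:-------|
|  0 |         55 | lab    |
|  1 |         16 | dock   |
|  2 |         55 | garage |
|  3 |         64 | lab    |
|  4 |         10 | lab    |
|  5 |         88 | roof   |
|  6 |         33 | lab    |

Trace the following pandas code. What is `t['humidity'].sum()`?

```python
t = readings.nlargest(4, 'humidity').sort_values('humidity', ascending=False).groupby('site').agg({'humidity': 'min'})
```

take 4 rows with largest humidity:
   humidity    site
5        88    roof
3        64     lab
0        55     lab
2        55  garage
sort by humidity descending:
   humidity    site
5        88    roof
3        64     lab
0        55     lab
2        55  garage
group by site, min of humidity:
        humidity
site            
garage        55
lab           55
roof          88

198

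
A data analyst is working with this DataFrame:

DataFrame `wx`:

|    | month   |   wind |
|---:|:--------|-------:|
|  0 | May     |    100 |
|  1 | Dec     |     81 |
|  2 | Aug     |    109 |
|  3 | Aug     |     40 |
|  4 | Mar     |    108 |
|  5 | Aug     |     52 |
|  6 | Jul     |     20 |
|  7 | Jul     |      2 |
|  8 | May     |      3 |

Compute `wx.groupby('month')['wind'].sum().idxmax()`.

Aug

group by month, sum of wind:
month
Aug    201
Dec     81
Jul     22
Mar    108
May    103
Name: wind, dtype: int64
Reading off the label with the largest value, we get Aug.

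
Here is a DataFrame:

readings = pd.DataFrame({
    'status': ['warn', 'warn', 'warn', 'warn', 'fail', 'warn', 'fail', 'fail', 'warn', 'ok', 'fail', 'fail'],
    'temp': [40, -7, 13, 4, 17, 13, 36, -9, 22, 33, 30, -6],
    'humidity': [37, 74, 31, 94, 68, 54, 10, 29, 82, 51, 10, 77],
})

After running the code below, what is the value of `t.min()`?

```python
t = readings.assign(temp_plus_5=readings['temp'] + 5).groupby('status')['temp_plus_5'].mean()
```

18.6

add column temp_plus_5 = readings['temp'] + 5:
   status  temp  humidity  temp_plus_5
0    warn    40        37           45
1    warn    -7        74           -2
2    warn    13        31           18
3    warn     4        94            9
4    fail    17        68           22
5    warn    13        54           18
6    fail    36        10           41
7    fail    -9        29           -4
8    warn    22        82           27
9      ok    33        51           38
10   fail    30        10           35
11   fail    -6        77           -1
group by status, mean of temp_plus_5:
status
fail    18.600000
ok      38.000000
warn    19.166667
Name: temp_plus_5, dtype: float64
Hence 18.6.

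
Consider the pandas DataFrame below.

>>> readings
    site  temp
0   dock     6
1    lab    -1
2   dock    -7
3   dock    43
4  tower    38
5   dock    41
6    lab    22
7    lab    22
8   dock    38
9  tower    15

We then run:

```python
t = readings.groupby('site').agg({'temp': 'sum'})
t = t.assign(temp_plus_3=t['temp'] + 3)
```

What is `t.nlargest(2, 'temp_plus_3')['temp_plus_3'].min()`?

group by site, sum of temp:
       temp
site       
dock    121
lab      43
tower    53
add column temp_plus_3 = t['temp'] + 3:
       temp  temp_plus_3
site                    
dock    121          124
lab      43           46
tower    53           56
take 2 rows with largest temp_plus_3:
       temp  temp_plus_3
site                    
dock    121          124
tower    53           56
Finally, min of column 'temp_plus_3' = 56.

56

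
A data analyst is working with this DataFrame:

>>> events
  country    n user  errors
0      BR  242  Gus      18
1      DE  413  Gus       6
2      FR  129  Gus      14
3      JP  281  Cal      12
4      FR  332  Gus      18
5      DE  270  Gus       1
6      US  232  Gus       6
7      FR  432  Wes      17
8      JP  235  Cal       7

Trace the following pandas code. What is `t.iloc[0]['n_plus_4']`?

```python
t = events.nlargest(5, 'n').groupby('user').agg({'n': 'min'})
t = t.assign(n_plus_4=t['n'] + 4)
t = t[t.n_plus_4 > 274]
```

285

take 5 rows with largest n:
  country    n user  errors
7      FR  432  Wes      17
1      DE  413  Gus       6
4      FR  332  Gus      18
3      JP  281  Cal      12
5      DE  270  Gus       1
group by user, min of n:
        n
user     
Cal   281
Gus   270
Wes   432
add column n_plus_4 = t['n'] + 4:
        n  n_plus_4
user               
Cal   281       285
Gus   270       274
Wes   432       436
filter rows where n_plus_4 > 274:
        n  n_plus_4
user               
Cal   281       285
Wes   432       436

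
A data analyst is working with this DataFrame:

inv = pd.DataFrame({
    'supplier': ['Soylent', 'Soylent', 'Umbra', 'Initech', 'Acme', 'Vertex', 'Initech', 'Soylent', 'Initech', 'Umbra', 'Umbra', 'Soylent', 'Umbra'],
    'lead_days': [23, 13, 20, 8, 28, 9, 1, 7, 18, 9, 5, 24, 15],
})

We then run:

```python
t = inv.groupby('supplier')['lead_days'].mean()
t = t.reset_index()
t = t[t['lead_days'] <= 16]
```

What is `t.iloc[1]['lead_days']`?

12.25

group by supplier, mean of lead_days:
supplier
Acme       28.00
Initech     9.00
Soylent    16.75
Umbra      12.25
Vertex      9.00
Name: lead_days, dtype: float64
reset_index():
  supplier  lead_days
0     Acme      28.00
1  Initech       9.00
2  Soylent      16.75
3    Umbra      12.25
4   Vertex       9.00
filter rows where lead_days <= 16:
  supplier  lead_days
1  Initech       9.00
3    Umbra      12.25
4   Vertex       9.00
The value at position 1, column 'lead_days' is 12.25.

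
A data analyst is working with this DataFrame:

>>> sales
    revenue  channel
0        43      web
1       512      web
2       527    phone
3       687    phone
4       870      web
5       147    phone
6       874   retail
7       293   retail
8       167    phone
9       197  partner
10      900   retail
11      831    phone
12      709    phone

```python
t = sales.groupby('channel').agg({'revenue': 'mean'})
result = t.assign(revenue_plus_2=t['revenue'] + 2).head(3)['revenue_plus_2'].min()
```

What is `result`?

group by channel, mean of revenue:
            revenue
channel            
partner  197.000000
phone    511.333333
retail   689.000000
web      475.000000
add column revenue_plus_2 = t['revenue'] + 2:
            revenue  revenue_plus_2
channel                            
partner  197.000000      199.000000
phone    511.333333      513.333333
retail   689.000000      691.000000
web      475.000000      477.000000
take first 3 rows:
            revenue  revenue_plus_2
channel                            
partner  197.000000      199.000000
phone    511.333333      513.333333
retail   689.000000      691.000000
Hence 199.0.

199.0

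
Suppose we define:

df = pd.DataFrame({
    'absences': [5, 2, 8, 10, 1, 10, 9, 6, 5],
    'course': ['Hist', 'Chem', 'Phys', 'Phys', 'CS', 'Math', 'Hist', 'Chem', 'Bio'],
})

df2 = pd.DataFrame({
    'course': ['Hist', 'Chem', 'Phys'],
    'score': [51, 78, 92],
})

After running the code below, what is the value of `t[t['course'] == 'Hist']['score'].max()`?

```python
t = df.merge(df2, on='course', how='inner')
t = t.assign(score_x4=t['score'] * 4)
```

merge on 'course' (how='inner') → 6 rows:
   absences course  score
0         5   Hist     51
1         2   Chem     78
2         8   Phys     92
3        10   Phys     92
4         9   Hist     51
5         6   Chem     78
add column score_x4 = t['score'] * 4:
   absences course  score  score_x4
0         5   Hist     51       204
1         2   Chem     78       312
2         8   Phys     92       368
3        10   Phys     92       368
4         9   Hist     51       204
5         6   Chem     78       312
filter rows where course == 'Hist':
   absences course  score  score_x4
0         5   Hist     51       204
4         9   Hist     51       204
Then the max of column 'score': 51

51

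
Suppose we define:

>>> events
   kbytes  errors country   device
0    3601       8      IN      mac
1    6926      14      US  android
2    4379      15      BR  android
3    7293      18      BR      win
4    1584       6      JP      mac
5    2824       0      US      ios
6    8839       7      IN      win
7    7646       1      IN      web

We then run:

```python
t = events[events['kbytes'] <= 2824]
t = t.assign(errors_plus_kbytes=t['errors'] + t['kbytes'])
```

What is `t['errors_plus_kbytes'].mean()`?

2207.0

filter rows where kbytes <= 2824:
   kbytes  errors country device
4    1584       6      JP    mac
5    2824       0      US    ios
add column errors_plus_kbytes = t['errors'] + t['kbytes']:
   kbytes  errors country device  errors_plus_kbytes
4    1584       6      JP    mac                1590
5    2824       0      US    ios                2824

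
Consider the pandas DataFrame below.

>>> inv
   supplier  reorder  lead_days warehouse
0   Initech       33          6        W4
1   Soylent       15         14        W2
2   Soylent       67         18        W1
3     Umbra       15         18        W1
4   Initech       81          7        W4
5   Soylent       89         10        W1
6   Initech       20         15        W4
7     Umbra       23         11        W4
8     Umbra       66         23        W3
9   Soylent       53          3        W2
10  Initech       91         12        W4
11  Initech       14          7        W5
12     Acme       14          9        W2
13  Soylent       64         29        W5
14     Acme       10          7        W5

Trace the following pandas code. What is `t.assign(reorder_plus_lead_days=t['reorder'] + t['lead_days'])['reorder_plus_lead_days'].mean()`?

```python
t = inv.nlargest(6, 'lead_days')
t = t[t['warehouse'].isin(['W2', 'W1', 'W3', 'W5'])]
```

take 6 rows with largest lead_days:
   supplier  reorder  lead_days warehouse
13  Soylent       64         29        W5
8     Umbra       66         23        W3
2   Soylent       67         18        W1
3     Umbra       15         18        W1
6   Initech       20         15        W4
1   Soylent       15         14        W2
filter rows where warehouse in ['W2', 'W1', 'W3', 'W5']:
   supplier  reorder  lead_days warehouse
13  Soylent       64         29        W5
8     Umbra       66         23        W3
2   Soylent       67         18        W1
3     Umbra       15         18        W1
1   Soylent       15         14        W2
add column reorder_plus_lead_days = t['reorder'] + t['lead_days']:
   supplier  reorder  lead_days warehouse  reorder_plus_lead_days
13  Soylent       64         29        W5                      93
8     Umbra       66         23        W3                      89
2   Soylent       67         18        W1                      85
3     Umbra       15         18        W1                      33
1   Soylent       15         14        W2                      29
mean of column 'reorder_plus_lead_days' → 65.8

65.8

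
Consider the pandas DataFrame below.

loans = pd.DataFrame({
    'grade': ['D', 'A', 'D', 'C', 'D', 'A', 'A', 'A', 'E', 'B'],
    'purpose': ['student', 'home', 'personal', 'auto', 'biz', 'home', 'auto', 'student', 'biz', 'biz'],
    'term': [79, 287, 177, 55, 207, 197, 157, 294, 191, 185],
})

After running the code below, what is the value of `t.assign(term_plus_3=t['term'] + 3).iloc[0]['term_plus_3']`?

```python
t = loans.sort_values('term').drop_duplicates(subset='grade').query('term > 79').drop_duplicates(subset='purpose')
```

sort by term:
  grade   purpose  term
3     C      auto    55
0     D   student    79
6     A      auto   157
2     D  personal   177
9     B       biz   185
8     E       biz   191
5     A      home   197
4     D       biz   207
1     A      home   287
7     A   student   294
drop duplicate grade (keep=first):
  grade  purpose  term
3     C     auto    55
0     D  student    79
6     A     auto   157
9     B      biz   185
8     E      biz   191
filter rows where term > 79:
  grade purpose  term
6     A    auto   157
9     B     biz   185
8     E     biz   191
drop duplicate purpose (keep=first):
  grade purpose  term
6     A    auto   157
9     B     biz   185
add column term_plus_3 = t['term'] + 3:
  grade purpose  term  term_plus_3
6     A    auto   157          160
9     B     biz   185          188

160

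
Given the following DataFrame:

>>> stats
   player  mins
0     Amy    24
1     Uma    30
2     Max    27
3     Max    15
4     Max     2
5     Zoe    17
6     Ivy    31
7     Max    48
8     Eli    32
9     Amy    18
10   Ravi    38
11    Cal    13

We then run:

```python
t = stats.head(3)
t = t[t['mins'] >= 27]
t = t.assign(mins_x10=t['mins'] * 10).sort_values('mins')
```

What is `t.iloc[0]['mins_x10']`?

take first 3 rows:
  player  mins
0    Amy    24
1    Uma    30
2    Max    27
filter rows where mins >= 27:
  player  mins
1    Uma    30
2    Max    27
add column mins_x10 = t['mins'] * 10:
  player  mins  mins_x10
1    Uma    30       300
2    Max    27       270
sort by mins:
  player  mins  mins_x10
2    Max    27       270
1    Uma    30       300

270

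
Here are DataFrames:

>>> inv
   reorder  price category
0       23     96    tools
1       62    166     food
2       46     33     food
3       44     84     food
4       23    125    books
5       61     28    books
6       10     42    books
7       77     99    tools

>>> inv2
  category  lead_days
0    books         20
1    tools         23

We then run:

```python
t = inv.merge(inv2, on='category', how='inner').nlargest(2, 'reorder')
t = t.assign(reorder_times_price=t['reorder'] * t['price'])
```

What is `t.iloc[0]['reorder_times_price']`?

7623

merge on 'category' (how='inner') → 5 rows:
   reorder  price category  lead_days
0       23     96    tools         23
1       23    125    books         20
2       61     28    books         20
3       10     42    books         20
4       77     99    tools         23
take 2 rows with largest reorder:
   reorder  price category  lead_days
4       77     99    tools         23
2       61     28    books         20
add column reorder_times_price = t['reorder'] * t['price']:
   reorder  price category  lead_days  reorder_times_price
4       77     99    tools         23                 7623
2       61     28    books         20                 1708
Taking the value at position 0, column 'reorder_times_price' gives 7623.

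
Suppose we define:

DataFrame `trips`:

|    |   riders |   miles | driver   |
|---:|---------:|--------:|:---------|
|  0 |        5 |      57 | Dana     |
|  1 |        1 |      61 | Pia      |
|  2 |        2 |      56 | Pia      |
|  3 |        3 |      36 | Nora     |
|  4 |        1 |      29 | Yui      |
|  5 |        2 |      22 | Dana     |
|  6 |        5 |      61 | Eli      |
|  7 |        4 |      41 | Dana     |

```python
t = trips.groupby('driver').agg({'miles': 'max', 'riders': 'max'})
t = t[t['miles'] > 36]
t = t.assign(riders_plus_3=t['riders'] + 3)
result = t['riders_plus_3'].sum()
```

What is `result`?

group by driver: max(miles), max(riders):
        miles  riders
driver               
Dana       57       5
Eli        61       5
Nora       36       3
Pia        61       2
Yui        29       1
filter rows where miles > 36:
        miles  riders
driver               
Dana       57       5
Eli        61       5
Pia        61       2
add column riders_plus_3 = t['riders'] + 3:
        miles  riders  riders_plus_3
driver                              
Dana       57       5              8
Eli        61       5              8
Pia        61       2              5
Then the sum of column 'riders_plus_3': 21

21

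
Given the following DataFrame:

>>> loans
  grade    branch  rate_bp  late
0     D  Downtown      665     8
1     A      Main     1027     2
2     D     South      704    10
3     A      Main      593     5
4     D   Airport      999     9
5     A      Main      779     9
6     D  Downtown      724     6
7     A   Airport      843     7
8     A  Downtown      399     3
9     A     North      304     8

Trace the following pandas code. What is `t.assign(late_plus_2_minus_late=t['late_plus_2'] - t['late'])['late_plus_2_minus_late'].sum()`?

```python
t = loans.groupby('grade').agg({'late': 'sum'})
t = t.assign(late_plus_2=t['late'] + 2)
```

group by grade, sum of late:
       late
grade      
A        34
D        33
add column late_plus_2 = t['late'] + 2:
       late  late_plus_2
grade                   
A        34           36
D        33           35
add column late_plus_2_minus_late = t['late_plus_2'] - t['late']:
       late  late_plus_2  late_plus_2_minus_late
grade                                           
A        34           36                       2
D        33           35                       2

4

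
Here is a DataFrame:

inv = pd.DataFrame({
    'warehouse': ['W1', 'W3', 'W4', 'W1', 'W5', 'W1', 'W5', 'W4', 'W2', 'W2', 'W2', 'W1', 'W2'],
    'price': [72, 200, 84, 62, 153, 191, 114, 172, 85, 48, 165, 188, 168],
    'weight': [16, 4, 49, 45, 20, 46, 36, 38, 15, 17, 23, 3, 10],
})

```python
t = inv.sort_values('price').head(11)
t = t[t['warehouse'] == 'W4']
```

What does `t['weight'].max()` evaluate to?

49

sort by price:
   warehouse  price  weight
9         W2     48      17
3         W1     62      45
0         W1     72      16
2         W4     84      49
8         W2     85      15
6         W5    114      36
4         W5    153      20
10        W2    165      23
12        W2    168      10
7         W4    172      38
11        W1    188       3
5         W1    191      46
1         W3    200       4
take first 11 rows:
   warehouse  price  weight
9         W2     48      17
3         W1     62      45
0         W1     72      16
2         W4     84      49
8         W2     85      15
6         W5    114      36
4         W5    153      20
10        W2    165      23
12        W2    168      10
7         W4    172      38
11        W1    188       3
filter rows where warehouse == 'W4':
  warehouse  price  weight
2        W4     84      49
7        W4    172      38
Hence 49.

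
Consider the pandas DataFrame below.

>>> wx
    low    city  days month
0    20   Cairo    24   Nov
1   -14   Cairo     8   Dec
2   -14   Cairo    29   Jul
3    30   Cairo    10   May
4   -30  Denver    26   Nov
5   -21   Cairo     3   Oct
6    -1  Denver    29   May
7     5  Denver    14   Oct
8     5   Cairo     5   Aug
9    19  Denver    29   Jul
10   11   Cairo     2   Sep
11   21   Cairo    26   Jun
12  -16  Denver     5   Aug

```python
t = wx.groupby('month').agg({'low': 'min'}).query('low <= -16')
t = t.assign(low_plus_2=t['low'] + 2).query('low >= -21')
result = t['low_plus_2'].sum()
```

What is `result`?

-33

group by month, min of low:
       low
month     
Aug    -16
Dec    -14
Jul    -14
Jun     21
May     -1
Nov    -30
Oct    -21
Sep     11
filter rows where low <= -16:
       low
month     
Aug    -16
Nov    -30
Oct    -21
add column low_plus_2 = t['low'] + 2:
       low  low_plus_2
month                 
Aug    -16         -14
Nov    -30         -28
Oct    -21         -19
filter rows where low >= -21:
       low  low_plus_2
month                 
Aug    -16         -14
Oct    -21         -19
Then the sum of column 'low_plus_2': -33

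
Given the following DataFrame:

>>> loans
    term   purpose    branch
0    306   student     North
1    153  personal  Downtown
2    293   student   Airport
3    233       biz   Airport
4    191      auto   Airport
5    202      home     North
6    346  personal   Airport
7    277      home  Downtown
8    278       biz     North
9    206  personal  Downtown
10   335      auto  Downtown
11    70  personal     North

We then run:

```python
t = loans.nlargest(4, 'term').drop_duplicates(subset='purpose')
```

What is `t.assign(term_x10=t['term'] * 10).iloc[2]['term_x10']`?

3060

take 4 rows with largest term:
    term   purpose    branch
6    346  personal   Airport
10   335      auto  Downtown
0    306   student     North
2    293   student   Airport
drop duplicate purpose (keep=first):
    term   purpose    branch
6    346  personal   Airport
10   335      auto  Downtown
0    306   student     North
add column term_x10 = t['term'] * 10:
    term   purpose    branch  term_x10
6    346  personal   Airport      3460
10   335      auto  Downtown      3350
0    306   student     North      3060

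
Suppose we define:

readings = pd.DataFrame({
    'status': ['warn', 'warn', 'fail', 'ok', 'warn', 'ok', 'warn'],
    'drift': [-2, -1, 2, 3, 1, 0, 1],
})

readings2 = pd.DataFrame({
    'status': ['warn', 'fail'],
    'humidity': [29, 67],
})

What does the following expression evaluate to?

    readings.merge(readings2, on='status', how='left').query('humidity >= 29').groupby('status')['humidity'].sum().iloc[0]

merge on 'status' (how='left') → 7 rows:
  status  drift  humidity
0   warn     -2      29.0
1   warn     -1      29.0
2   fail      2      67.0
3     ok      3       NaN
4   warn      1      29.0
5     ok      0       NaN
6   warn      1      29.0
filter rows where humidity >= 29:
  status  drift  humidity
0   warn     -2      29.0
1   warn     -1      29.0
2   fail      2      67.0
4   warn      1      29.0
6   warn      1      29.0
group by status, sum of humidity:
status
fail     67.0
warn    116.0
Name: humidity, dtype: float64
Reading off the value at position 0, we get 67.0.

67.0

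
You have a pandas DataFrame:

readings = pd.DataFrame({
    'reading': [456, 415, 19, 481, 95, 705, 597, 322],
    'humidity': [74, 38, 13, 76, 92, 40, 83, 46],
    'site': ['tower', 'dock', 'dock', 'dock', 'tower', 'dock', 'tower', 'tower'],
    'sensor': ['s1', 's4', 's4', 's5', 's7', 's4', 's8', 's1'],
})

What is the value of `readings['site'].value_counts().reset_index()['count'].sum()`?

value_counts of site:
site
tower    4
dock     4
Name: count, dtype: int64
reset_index():
    site  count
0  tower      4
1   dock      4
Taking the sum of column 'count' gives 8.

8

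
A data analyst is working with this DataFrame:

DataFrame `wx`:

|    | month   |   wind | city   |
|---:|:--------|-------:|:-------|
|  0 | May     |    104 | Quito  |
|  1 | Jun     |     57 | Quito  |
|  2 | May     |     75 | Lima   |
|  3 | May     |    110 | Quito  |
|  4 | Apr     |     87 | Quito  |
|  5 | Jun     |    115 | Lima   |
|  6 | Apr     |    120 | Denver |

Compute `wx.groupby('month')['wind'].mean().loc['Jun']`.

group by month, mean of wind:
month
Apr    103.500000
Jun     86.000000
May     96.333333
Name: wind, dtype: float64
Hence 86.0.

86.0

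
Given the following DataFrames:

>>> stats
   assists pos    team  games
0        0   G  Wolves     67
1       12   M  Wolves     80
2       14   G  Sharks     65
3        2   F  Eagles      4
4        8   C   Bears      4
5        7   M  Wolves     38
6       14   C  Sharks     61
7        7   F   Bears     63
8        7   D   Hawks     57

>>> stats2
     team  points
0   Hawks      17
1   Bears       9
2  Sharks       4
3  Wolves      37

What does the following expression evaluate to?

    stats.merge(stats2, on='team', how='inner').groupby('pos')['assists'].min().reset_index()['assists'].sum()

merge on 'team' (how='inner') → 8 rows:
   assists pos    team  games  points
0        0   G  Wolves     67      37
1       12   M  Wolves     80      37
2       14   G  Sharks     65       4
3        8   C   Bears      4       9
4        7   M  Wolves     38      37
5       14   C  Sharks     61       4
6        7   F   Bears     63       9
7        7   D   Hawks     57      17
group by pos, min of assists:
pos
C    8
D    7
F    7
G    0
M    7
Name: assists, dtype: int64
reset_index():
  pos  assists
0   C        8
1   D        7
2   F        7
3   G        0
4   M        7

29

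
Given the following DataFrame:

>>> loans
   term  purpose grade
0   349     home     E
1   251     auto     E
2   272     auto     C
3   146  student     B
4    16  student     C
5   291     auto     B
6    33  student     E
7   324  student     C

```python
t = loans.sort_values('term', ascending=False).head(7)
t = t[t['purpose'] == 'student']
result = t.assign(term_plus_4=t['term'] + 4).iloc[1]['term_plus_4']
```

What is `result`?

sort by term descending:
   term  purpose grade
0   349     home     E
7   324  student     C
5   291     auto     B
2   272     auto     C
1   251     auto     E
3   146  student     B
6    33  student     E
4    16  student     C
take first 7 rows:
   term  purpose grade
0   349     home     E
7   324  student     C
5   291     auto     B
2   272     auto     C
1   251     auto     E
3   146  student     B
6    33  student     E
filter rows where purpose == 'student':
   term  purpose grade
7   324  student     C
3   146  student     B
6    33  student     E
add column term_plus_4 = t['term'] + 4:
   term  purpose grade  term_plus_4
7   324  student     C          328
3   146  student     B          150
6    33  student     E           37
Finally, value at position 1, column 'term_plus_4' = 150.

150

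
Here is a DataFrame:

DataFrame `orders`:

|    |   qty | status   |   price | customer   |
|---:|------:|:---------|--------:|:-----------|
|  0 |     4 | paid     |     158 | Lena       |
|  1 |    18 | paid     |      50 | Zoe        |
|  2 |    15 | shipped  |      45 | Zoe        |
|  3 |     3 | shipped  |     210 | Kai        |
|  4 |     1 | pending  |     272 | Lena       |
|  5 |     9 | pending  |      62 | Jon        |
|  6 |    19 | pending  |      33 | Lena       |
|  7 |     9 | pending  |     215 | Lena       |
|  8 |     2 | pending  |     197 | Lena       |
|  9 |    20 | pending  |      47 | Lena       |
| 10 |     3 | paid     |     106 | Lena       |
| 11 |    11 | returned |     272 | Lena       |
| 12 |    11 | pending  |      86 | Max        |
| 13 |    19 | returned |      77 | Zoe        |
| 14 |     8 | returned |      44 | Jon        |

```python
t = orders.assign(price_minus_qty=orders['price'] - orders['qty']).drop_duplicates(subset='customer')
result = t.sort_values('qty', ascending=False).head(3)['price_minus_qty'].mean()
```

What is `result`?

add column price_minus_qty = orders['price'] - orders['qty']:
    qty    status  price customer  price_minus_qty
0     4      paid    158     Lena              154
1    18      paid     50      Zoe               32
2    15   shipped     45      Zoe               30
3     3   shipped    210      Kai              207
4     1   pending    272     Lena              271
5     9   pending     62      Jon               53
6    19   pending     33     Lena               14
7     9   pending    215     Lena              206
8     2   pending    197     Lena              195
9    20   pending     47     Lena               27
10    3      paid    106     Lena              103
11   11  returned    272     Lena              261
12   11   pending     86      Max               75
13   19  returned     77      Zoe               58
14    8  returned     44      Jon               36
drop duplicate customer (keep=first):
    qty   status  price customer  price_minus_qty
0     4     paid    158     Lena              154
1    18     paid     50      Zoe               32
3     3  shipped    210      Kai              207
5     9  pending     62      Jon               53
12   11  pending     86      Max               75
sort by qty descending:
    qty   status  price customer  price_minus_qty
1    18     paid     50      Zoe               32
12   11  pending     86      Max               75
5     9  pending     62      Jon               53
0     4     paid    158     Lena              154
3     3  shipped    210      Kai              207
take first 3 rows:
    qty   status  price customer  price_minus_qty
1    18     paid     50      Zoe               32
12   11  pending     86      Max               75
5     9  pending     62      Jon               53
The mean of column 'price_minus_qty' is 53.3333333333.

53.3333333333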